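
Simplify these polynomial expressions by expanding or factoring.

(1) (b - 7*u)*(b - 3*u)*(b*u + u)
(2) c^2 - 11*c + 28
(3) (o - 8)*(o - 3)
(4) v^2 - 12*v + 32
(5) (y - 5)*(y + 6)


(1) = b^3*u - 10*b^2*u^2 + b^2*u + 21*b*u^3 - 10*b*u^2 + 21*u^3
(2) = (c - 7)*(c - 4)
(3) = o^2 - 11*o + 24
(4) = (v - 8)*(v - 4)
(5) = y^2 + y - 30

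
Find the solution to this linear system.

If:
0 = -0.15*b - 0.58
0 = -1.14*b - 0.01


Then:
No Solution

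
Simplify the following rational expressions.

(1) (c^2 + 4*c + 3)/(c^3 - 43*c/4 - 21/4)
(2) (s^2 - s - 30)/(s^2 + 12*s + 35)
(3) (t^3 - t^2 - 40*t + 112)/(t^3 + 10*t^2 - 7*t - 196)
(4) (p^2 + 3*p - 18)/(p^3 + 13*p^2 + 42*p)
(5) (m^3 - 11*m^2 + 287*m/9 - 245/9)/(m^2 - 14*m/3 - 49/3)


(1) = (4*c + 4)/(4*c^2 - 12*c - 7)
(2) = (s - 6)/(s + 7)
(3) = (t - 4)/(t + 7)
(4) = (p - 3)/(p^2 + 7*p)
(5) = (9*m^2 - 36*m + 35)/(9*m + 21)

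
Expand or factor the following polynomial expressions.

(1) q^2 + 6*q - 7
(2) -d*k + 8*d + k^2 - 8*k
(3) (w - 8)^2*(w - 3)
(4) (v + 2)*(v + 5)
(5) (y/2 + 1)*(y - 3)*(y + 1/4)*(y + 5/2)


(1) = (q - 1)*(q + 7)
(2) = (-d + k)*(k - 8)
(3) = w^3 - 19*w^2 + 112*w - 192
(4) = v^2 + 7*v + 10
(5) = y^4/2 + 7*y^3/8 - 65*y^2/16 - 137*y/16 - 15/8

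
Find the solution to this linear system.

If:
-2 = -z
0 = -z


Then:
No Solution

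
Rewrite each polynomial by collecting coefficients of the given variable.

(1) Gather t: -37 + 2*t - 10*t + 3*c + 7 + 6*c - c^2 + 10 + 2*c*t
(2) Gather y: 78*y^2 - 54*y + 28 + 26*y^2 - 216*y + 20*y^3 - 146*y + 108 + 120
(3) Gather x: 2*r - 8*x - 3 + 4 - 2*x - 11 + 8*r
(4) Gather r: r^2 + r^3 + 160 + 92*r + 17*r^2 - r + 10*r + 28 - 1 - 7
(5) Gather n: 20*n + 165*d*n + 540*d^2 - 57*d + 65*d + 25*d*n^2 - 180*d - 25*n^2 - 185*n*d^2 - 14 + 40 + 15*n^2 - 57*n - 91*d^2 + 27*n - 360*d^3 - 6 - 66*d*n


(1) = -c^2 + 9*c + t*(2*c - 8) - 20
(2) = 20*y^3 + 104*y^2 - 416*y + 256
(3) = 10*r - 10*x - 10
(4) = r^3 + 18*r^2 + 101*r + 180
(5) = -360*d^3 + 449*d^2 - 172*d + n^2*(25*d - 10) + n*(-185*d^2 + 99*d - 10) + 20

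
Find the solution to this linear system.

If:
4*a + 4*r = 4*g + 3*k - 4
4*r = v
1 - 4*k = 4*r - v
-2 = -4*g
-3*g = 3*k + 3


Then:
No Solution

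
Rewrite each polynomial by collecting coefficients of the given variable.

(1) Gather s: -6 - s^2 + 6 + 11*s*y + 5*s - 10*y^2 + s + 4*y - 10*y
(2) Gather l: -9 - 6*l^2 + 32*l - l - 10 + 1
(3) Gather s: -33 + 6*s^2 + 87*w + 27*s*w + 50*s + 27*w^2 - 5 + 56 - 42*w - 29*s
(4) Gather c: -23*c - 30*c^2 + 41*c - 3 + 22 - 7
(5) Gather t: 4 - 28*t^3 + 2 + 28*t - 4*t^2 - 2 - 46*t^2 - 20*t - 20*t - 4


(1) = -s^2 + s*(11*y + 6) - 10*y^2 - 6*y
(2) = -6*l^2 + 31*l - 18
(3) = 6*s^2 + s*(27*w + 21) + 27*w^2 + 45*w + 18
(4) = -30*c^2 + 18*c + 12
(5) = -28*t^3 - 50*t^2 - 12*t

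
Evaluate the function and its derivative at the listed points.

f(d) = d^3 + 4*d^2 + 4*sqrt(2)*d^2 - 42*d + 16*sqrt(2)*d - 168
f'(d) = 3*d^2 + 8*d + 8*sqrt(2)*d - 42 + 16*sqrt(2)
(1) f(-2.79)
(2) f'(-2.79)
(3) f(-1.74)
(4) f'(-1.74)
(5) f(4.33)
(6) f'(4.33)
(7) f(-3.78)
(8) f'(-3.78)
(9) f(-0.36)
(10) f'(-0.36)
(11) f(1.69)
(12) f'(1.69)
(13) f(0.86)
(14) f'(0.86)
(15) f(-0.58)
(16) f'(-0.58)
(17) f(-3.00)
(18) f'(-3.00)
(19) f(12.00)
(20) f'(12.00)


(1) = -60.50
(2) = -49.91
(3) = -110.32
(4) = -43.90
(5) = 10.35
(6) = 120.50
(7) = -10.80
(8) = -49.51
(9) = -159.82
(10) = -25.94
(11) = -168.33
(12) = 21.84
(13) = -176.88
(14) = -0.54
(15) = -153.71
(16) = -29.57
(17) = -49.97
(18) = -50.31
(19) = 2718.12
(20) = 644.39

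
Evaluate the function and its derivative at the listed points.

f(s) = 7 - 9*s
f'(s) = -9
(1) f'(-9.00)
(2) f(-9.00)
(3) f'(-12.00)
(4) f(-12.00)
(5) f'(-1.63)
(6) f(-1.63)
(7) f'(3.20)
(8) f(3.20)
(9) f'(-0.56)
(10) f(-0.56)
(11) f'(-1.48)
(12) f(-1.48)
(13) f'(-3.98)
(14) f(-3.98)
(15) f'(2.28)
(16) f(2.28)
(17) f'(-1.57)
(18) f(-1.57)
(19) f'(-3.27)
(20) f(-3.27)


(1) = -9.00
(2) = 88.00
(3) = -9.00
(4) = 115.00
(5) = -9.00
(6) = 21.67
(7) = -9.00
(8) = -21.80
(9) = -9.00
(10) = 12.04
(11) = -9.00
(12) = 20.32
(13) = -9.00
(14) = 42.82
(15) = -9.00
(16) = -13.52
(17) = -9.00
(18) = 21.13
(19) = -9.00
(20) = 36.43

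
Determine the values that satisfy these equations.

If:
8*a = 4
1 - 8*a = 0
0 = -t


Then:
No Solution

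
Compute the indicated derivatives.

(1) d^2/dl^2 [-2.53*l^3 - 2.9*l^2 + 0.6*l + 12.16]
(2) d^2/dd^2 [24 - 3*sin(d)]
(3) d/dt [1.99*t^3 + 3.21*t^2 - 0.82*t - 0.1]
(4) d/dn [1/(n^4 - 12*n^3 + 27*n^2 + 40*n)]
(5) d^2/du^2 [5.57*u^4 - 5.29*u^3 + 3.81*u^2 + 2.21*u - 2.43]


(1) = -15.18*l - 5.8
(2) = 3*sin(d)
(3) = 5.97*t^2 + 6.42*t - 0.82
(4) = 2*(-2*n^3 + 18*n^2 - 27*n - 20)/(n^2*(n^3 - 12*n^2 + 27*n + 40)^2)
(5) = 66.84*u^2 - 31.74*u + 7.62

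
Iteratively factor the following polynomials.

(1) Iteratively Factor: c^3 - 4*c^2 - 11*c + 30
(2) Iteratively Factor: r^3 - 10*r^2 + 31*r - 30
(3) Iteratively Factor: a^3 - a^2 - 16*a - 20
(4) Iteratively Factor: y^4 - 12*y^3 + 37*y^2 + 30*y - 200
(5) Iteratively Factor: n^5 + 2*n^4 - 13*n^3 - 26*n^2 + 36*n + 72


(1) = (c + 3)*(c^2 - 7*c + 10) = (c - 2)*(c + 3)*(c - 5)
(2) = (r - 5)*(r^2 - 5*r + 6) = (r - 5)*(r - 2)*(r - 3)
(3) = (a + 2)*(a^2 - 3*a - 10) = (a - 5)*(a + 2)*(a + 2)
(4) = (y - 5)*(y^3 - 7*y^2 + 2*y + 40) = (y - 5)*(y + 2)*(y^2 - 9*y + 20) = (y - 5)^2*(y + 2)*(y - 4)
(5) = (n - 2)*(n^4 + 4*n^3 - 5*n^2 - 36*n - 36) = (n - 2)*(n + 3)*(n^3 + n^2 - 8*n - 12) = (n - 2)*(n + 2)*(n + 3)*(n^2 - n - 6) = (n - 3)*(n - 2)*(n + 2)*(n + 3)*(n + 2)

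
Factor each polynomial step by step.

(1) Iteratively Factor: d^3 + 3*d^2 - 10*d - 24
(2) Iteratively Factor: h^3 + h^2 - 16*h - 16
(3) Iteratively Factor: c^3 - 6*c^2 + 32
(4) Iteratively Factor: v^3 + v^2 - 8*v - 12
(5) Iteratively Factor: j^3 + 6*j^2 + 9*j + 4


(1) = (d - 3)*(d^2 + 6*d + 8) = (d - 3)*(d + 2)*(d + 4)
(2) = (h - 4)*(h^2 + 5*h + 4) = (h - 4)*(h + 4)*(h + 1)
(3) = (c - 4)*(c^2 - 2*c - 8) = (c - 4)^2*(c + 2)
(4) = (v + 2)*(v^2 - v - 6) = (v - 3)*(v + 2)*(v + 2)
(5) = (j + 1)*(j^2 + 5*j + 4) = (j + 1)*(j + 4)*(j + 1)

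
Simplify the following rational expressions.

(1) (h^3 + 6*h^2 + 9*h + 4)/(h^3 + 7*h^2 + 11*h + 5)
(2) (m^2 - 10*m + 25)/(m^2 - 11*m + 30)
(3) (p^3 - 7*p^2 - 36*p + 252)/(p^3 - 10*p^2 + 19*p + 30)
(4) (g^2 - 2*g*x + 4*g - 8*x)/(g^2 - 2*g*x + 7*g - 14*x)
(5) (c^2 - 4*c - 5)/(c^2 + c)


(1) = (h + 4)/(h + 5)
(2) = (m - 5)/(m - 6)
(3) = (p^2 - p - 42)/(p^2 - 4*p - 5)
(4) = (g + 4)/(g + 7)
(5) = (c - 5)/c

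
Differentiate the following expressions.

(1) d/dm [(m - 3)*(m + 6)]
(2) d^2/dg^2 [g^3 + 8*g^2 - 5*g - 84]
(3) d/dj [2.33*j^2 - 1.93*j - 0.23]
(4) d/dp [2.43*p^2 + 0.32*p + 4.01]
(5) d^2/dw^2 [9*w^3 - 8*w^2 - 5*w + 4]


(1) = 2*m + 3
(2) = 6*g + 16
(3) = 4.66*j - 1.93
(4) = 4.86*p + 0.32
(5) = 54*w - 16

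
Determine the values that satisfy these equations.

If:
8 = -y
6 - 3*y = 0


Then:
No Solution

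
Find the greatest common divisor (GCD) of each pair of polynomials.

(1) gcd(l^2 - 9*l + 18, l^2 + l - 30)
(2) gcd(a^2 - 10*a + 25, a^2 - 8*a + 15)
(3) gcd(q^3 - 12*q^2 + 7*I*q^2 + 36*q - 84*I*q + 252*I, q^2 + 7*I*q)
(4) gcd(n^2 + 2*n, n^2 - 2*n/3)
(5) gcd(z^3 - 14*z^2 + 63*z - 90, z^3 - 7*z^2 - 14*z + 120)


(1) = gcd((l - 6)*(l - 3), (l - 5)*(l + 6)) = 1
(2) = gcd((a - 5)^2, (a - 5)*(a - 3)) = a - 5
(3) = gcd((q - 6)^2*(q + 7*I), q*(q + 7*I)) = q + 7*I
(4) = n
(5) = z^2 - 11*z + 30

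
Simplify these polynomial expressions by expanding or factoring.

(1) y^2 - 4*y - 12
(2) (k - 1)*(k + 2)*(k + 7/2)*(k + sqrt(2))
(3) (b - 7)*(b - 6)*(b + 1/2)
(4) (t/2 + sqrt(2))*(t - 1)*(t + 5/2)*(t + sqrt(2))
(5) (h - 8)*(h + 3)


(1) = (y - 6)*(y + 2)
(2) = k^4 + sqrt(2)*k^3 + 9*k^3/2 + 3*k^2/2 + 9*sqrt(2)*k^2/2 - 7*k + 3*sqrt(2)*k/2 - 7*sqrt(2)
(3) = b^3 - 25*b^2/2 + 71*b/2 + 21
(4) = t^4/2 + 3*t^3/4 + 3*sqrt(2)*t^3/2 + 3*t^2/4 + 9*sqrt(2)*t^2/4 - 15*sqrt(2)*t/4 + 3*t - 5
(5) = h^2 - 5*h - 24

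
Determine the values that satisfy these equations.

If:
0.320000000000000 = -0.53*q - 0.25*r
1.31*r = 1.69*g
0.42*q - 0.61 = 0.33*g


Then:
g = -1.47
q = 0.29
r = -1.90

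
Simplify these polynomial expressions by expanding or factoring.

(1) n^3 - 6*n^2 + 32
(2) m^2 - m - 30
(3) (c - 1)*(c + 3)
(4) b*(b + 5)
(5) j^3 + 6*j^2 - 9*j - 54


(1) = (n - 4)^2*(n + 2)
(2) = (m - 6)*(m + 5)
(3) = c^2 + 2*c - 3
(4) = b^2 + 5*b
(5) = (j - 3)*(j + 3)*(j + 6)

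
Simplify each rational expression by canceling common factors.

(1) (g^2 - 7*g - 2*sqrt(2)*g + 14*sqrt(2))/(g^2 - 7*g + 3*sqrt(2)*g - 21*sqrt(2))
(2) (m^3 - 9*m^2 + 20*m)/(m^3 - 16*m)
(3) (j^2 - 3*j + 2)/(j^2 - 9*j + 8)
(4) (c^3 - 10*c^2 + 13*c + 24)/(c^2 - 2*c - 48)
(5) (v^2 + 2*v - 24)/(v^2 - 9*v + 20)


(1) = (g - 2*sqrt(2))/(g + 3*sqrt(2))
(2) = (m - 5)/(m + 4)
(3) = (j - 2)/(j - 8)
(4) = (c^2 - 2*c - 3)/(c + 6)
(5) = (v + 6)/(v - 5)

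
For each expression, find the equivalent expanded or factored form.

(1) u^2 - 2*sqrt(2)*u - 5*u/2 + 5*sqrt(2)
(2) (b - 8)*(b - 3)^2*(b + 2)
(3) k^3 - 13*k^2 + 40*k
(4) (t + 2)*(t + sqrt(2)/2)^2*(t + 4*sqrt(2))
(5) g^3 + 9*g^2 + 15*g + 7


(1) = (u - 5/2)*(u - 2*sqrt(2))
(2) = b^4 - 12*b^3 + 29*b^2 + 42*b - 144
(3) = k*(k - 8)*(k - 5)
(4) = t^4 + 2*t^3 + 5*sqrt(2)*t^3 + 17*t^2/2 + 10*sqrt(2)*t^2 + 2*sqrt(2)*t + 17*t + 4*sqrt(2)
(5) = (g + 1)^2*(g + 7)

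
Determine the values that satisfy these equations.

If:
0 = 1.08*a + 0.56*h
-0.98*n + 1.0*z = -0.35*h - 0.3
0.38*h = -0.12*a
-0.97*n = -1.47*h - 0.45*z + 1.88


Then:
a = 0.00
h = 0.00
n = -3.81
z = -4.03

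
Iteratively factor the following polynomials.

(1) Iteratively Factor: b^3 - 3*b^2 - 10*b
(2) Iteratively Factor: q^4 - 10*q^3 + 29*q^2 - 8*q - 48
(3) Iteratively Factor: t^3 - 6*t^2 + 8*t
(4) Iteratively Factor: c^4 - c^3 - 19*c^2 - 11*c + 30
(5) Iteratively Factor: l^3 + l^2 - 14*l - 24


(1) = (b - 5)*(b^2 + 2*b) = (b - 5)*(b + 2)*(b)
(2) = (q - 4)*(q^3 - 6*q^2 + 5*q + 12) = (q - 4)*(q + 1)*(q^2 - 7*q + 12) = (q - 4)*(q - 3)*(q + 1)*(q - 4)
(3) = (t)*(t^2 - 6*t + 8) = t*(t - 4)*(t - 2)
(4) = (c - 5)*(c^3 + 4*c^2 + c - 6) = (c - 5)*(c + 3)*(c^2 + c - 2) = (c - 5)*(c + 2)*(c + 3)*(c - 1)
(5) = (l + 2)*(l^2 - l - 12) = (l + 2)*(l + 3)*(l - 4)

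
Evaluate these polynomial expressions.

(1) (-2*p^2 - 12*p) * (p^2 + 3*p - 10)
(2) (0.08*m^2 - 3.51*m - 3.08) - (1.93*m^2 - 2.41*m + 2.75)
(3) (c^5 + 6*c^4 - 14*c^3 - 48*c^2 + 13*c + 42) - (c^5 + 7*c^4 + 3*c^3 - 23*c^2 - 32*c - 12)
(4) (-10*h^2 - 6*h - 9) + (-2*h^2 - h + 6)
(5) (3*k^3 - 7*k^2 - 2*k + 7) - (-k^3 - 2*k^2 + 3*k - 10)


(1) = -2*p^4 - 18*p^3 - 16*p^2 + 120*p
(2) = -1.85*m^2 - 1.1*m - 5.83
(3) = -c^4 - 17*c^3 - 25*c^2 + 45*c + 54
(4) = -12*h^2 - 7*h - 3
(5) = 4*k^3 - 5*k^2 - 5*k + 17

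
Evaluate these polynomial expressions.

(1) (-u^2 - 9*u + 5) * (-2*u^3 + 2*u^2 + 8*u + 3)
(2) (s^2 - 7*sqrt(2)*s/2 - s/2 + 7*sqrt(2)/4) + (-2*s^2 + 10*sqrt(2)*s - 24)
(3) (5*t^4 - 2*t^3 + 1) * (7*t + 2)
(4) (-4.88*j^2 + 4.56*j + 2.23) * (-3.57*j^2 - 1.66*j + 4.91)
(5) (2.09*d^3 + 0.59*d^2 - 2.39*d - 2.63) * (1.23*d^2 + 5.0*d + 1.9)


(1) = 2*u^5 + 16*u^4 - 36*u^3 - 65*u^2 + 13*u + 15
(2) = -s^2 - s/2 + 13*sqrt(2)*s/2 - 24 + 7*sqrt(2)/4
(3) = 35*t^5 - 4*t^4 - 4*t^3 + 7*t + 2
(4) = 17.4216*j^4 - 8.1784*j^3 - 39.4915*j^2 + 18.6878*j + 10.9493
(5) = 2.5707*d^5 + 11.1757*d^4 + 3.9813*d^3 - 14.0639*d^2 - 17.691*d - 4.997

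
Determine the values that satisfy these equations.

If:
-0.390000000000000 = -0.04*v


Then:
v = 9.75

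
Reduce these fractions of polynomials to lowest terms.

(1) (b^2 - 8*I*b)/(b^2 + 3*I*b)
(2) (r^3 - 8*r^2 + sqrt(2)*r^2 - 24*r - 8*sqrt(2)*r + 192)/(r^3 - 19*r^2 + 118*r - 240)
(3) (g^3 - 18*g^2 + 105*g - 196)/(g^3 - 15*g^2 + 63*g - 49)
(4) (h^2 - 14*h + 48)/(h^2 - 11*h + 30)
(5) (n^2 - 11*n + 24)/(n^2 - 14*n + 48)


(1) = (b - 8*I)/(b + 3*I)
(2) = (r^2 + sqrt(2)*r - 24)/(r^2 - 11*r + 30)
(3) = (g - 4)/(g - 1)
(4) = (h - 8)/(h - 5)
(5) = (n - 3)/(n - 6)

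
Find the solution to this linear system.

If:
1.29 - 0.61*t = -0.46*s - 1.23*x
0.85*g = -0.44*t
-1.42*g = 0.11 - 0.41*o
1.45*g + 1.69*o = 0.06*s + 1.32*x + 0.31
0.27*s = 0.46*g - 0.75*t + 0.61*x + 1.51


Then:
g = -0.24
o = -0.55
s = 1.12
t = 0.45
x = -1.24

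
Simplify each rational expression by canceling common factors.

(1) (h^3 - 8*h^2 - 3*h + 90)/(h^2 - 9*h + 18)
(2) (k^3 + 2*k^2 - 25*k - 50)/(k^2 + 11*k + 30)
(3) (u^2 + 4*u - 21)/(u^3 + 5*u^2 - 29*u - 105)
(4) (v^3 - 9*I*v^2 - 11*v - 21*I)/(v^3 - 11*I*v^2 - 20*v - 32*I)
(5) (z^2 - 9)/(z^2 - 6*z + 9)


(1) = (h^2 - 2*h - 15)/(h - 3)
(2) = (k^2 - 3*k - 10)/(k + 6)
(3) = (u - 3)/(u^2 - 2*u - 15)
(4) = (v^2 - 10*I*v - 21)/(v^2 - 12*I*v - 32)
(5) = (z + 3)/(z - 3)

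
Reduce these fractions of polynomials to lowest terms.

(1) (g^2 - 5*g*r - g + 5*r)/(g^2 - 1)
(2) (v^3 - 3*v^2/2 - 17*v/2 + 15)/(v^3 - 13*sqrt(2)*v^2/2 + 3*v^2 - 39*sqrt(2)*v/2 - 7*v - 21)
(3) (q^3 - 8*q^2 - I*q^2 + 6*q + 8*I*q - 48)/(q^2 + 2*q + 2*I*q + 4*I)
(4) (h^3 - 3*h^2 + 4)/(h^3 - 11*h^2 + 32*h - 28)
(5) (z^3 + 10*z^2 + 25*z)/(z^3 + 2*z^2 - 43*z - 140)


(1) = (g - 5*r)/(g + 1)
(2) = (4*v^2 - 18*v + 20)/(4*v^2 - 26*sqrt(2)*v - 28)
(3) = (q^2 + q*(-8 - 3*I) + 24*I)/(q + 2)
(4) = (h + 1)/(h - 7)
(5) = (z^2 + 5*z)/(z^2 - 3*z - 28)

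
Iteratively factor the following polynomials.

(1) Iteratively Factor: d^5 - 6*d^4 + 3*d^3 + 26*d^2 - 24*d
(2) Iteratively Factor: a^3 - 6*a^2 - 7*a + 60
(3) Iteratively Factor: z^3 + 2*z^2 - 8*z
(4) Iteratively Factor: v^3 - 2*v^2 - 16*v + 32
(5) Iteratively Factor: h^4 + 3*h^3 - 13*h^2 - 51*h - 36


(1) = (d + 2)*(d^4 - 8*d^3 + 19*d^2 - 12*d) = d*(d + 2)*(d^3 - 8*d^2 + 19*d - 12) = d*(d - 3)*(d + 2)*(d^2 - 5*d + 4) = d*(d - 4)*(d - 3)*(d + 2)*(d - 1)
(2) = (a - 4)*(a^2 - 2*a - 15) = (a - 5)*(a - 4)*(a + 3)
(3) = (z + 4)*(z^2 - 2*z) = (z - 2)*(z + 4)*(z)
(4) = (v - 4)*(v^2 + 2*v - 8) = (v - 4)*(v + 4)*(v - 2)
(5) = (h + 3)*(h^3 - 13*h - 12) = (h + 3)^2*(h^2 - 3*h - 4) = (h - 4)*(h + 3)^2*(h + 1)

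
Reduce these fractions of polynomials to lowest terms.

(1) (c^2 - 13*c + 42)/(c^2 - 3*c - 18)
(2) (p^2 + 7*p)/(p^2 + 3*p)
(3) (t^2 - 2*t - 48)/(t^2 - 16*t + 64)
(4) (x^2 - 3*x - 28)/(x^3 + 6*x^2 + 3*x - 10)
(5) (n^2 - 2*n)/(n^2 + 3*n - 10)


(1) = (c - 7)/(c + 3)
(2) = (p + 7)/(p + 3)
(3) = (t + 6)/(t - 8)
(4) = (x^2 - 3*x - 28)/(x^3 + 6*x^2 + 3*x - 10)
(5) = n/(n + 5)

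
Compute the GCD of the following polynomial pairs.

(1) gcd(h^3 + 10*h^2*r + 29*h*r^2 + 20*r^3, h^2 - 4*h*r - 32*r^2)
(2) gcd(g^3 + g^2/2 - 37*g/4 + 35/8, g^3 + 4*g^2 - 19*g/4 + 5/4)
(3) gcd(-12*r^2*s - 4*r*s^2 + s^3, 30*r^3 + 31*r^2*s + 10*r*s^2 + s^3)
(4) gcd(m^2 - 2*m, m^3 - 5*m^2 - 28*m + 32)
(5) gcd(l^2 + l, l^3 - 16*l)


(1) = gcd((h + r)*(h + 4*r)*(h + 5*r), (h - 8*r)*(h + 4*r)) = h + 4*r
(2) = g - 1/2
(3) = gcd(s*(-6*r + s)*(2*r + s), (2*r + s)*(3*r + s)*(5*r + s)) = 2*r + s
(4) = gcd(m*(m - 2), (m - 8)*(m - 1)*(m + 4)) = 1
(5) = gcd(l*(l + 1), l*(l - 4)*(l + 4)) = l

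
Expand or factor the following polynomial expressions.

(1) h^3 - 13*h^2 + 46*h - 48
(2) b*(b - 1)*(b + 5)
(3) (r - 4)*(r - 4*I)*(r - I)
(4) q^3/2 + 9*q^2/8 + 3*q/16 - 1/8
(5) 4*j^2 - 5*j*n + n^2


(1) = (h - 8)*(h - 3)*(h - 2)
(2) = b^3 + 4*b^2 - 5*b
(3) = r^3 - 4*r^2 - 5*I*r^2 - 4*r + 20*I*r + 16
(4) = (q/2 + 1)*(q - 1/4)*(q + 1/2)
(5) = (-4*j + n)*(-j + n)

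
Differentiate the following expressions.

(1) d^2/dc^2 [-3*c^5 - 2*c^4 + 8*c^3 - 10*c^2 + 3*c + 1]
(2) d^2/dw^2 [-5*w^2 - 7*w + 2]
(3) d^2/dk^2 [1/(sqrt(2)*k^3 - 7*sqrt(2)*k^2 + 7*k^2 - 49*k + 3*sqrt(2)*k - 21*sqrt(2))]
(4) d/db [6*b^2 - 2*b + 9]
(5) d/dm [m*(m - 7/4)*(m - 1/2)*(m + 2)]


(1) = -60*c^3 - 24*c^2 + 48*c - 20
(2) = -10
(3) = 2*((-3*sqrt(2)*k - 7 + 7*sqrt(2))*(sqrt(2)*k^3 - 7*sqrt(2)*k^2 + 7*k^2 - 49*k + 3*sqrt(2)*k - 21*sqrt(2)) + (3*sqrt(2)*k^2 - 14*sqrt(2)*k + 14*k - 49 + 3*sqrt(2))^2)/(sqrt(2)*k^3 - 7*sqrt(2)*k^2 + 7*k^2 - 49*k + 3*sqrt(2)*k - 21*sqrt(2))^3
(4) = 12*b - 2
(5) = 4*m^3 - 3*m^2/4 - 29*m/4 + 7/4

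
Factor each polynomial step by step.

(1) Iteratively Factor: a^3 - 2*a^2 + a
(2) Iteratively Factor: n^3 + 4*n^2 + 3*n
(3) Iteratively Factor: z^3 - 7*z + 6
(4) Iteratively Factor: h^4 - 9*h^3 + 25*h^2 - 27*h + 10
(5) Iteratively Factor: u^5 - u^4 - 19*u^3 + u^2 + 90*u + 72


(1) = (a)*(a^2 - 2*a + 1) = a*(a - 1)*(a - 1)
(2) = (n + 1)*(n^2 + 3*n) = n*(n + 1)*(n + 3)
(3) = (z - 1)*(z^2 + z - 6) = (z - 2)*(z - 1)*(z + 3)
(4) = (h - 1)*(h^3 - 8*h^2 + 17*h - 10) = (h - 2)*(h - 1)*(h^2 - 6*h + 5) = (h - 5)*(h - 2)*(h - 1)*(h - 1)
(5) = (u + 2)*(u^4 - 3*u^3 - 13*u^2 + 27*u + 36) = (u - 3)*(u + 2)*(u^3 - 13*u - 12) = (u - 3)*(u + 1)*(u + 2)*(u^2 - u - 12) = (u - 4)*(u - 3)*(u + 1)*(u + 2)*(u + 3)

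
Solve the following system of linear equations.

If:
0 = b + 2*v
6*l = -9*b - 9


Then:
b = -2*v
l = 3*v - 3/2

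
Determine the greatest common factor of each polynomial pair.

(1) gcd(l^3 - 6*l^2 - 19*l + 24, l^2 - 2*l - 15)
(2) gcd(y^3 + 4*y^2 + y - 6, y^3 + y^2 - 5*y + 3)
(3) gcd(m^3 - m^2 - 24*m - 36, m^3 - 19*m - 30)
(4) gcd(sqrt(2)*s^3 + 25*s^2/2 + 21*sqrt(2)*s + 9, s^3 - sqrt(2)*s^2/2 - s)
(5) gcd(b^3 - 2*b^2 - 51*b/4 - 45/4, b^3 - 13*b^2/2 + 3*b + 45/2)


(1) = gcd((l - 8)*(l - 1)*(l + 3), (l - 5)*(l + 3)) = l + 3
(2) = gcd((y - 1)*(y + 2)*(y + 3), (y - 1)^2*(y + 3)) = y^2 + 2*y - 3
(3) = m^2 + 5*m + 6
(4) = 1
(5) = gcd((b - 5)*(b + 3/2)^2, (b - 5)*(b - 3)*(b + 3/2)) = b^2 - 7*b/2 - 15/2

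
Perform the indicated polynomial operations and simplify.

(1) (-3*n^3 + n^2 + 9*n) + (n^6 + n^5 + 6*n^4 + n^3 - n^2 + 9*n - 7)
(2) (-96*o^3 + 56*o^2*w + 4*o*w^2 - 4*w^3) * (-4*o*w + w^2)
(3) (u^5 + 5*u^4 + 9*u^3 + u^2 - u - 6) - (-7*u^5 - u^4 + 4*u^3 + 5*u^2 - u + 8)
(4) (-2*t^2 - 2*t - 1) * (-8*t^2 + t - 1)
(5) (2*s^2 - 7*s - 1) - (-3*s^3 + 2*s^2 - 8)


(1) = n^6 + n^5 + 6*n^4 - 2*n^3 + 18*n - 7
(2) = 384*o^4*w - 320*o^3*w^2 + 40*o^2*w^3 + 20*o*w^4 - 4*w^5
(3) = 8*u^5 + 6*u^4 + 5*u^3 - 4*u^2 - 14
(4) = 16*t^4 + 14*t^3 + 8*t^2 + t + 1
(5) = 3*s^3 - 7*s + 7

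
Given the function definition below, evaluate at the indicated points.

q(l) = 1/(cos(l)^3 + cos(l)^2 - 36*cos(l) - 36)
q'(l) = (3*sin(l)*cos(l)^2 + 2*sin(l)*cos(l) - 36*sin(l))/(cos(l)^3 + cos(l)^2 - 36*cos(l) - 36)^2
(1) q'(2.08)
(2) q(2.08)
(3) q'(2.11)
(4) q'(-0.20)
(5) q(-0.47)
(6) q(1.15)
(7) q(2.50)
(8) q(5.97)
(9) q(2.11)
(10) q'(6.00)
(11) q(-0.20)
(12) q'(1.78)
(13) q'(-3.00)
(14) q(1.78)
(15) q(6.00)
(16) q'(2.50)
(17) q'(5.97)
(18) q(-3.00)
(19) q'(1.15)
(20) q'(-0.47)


(1) = -0.09
(2) = -0.05
(3) = -0.10
(4) = 0.00
(5) = -0.02
(6) = -0.02
(7) = -0.14
(8) = -0.01
(9) = -0.06
(10) = 0.00
(11) = -0.01
(12) = -0.04
(13) = 40.26
(14) = -0.04
(15) = -0.01
(16) = -0.43
(17) = 0.00
(18) = -2.85
(19) = -0.01
(20) = 0.00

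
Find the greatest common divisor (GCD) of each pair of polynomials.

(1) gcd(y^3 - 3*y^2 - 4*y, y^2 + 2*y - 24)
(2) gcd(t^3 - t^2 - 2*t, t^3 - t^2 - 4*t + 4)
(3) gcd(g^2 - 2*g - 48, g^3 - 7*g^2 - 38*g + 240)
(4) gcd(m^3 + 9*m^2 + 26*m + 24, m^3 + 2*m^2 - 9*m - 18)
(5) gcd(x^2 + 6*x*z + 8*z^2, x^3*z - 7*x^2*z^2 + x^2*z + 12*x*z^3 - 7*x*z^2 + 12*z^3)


(1) = gcd(y*(y - 4)*(y + 1), (y - 4)*(y + 6)) = y - 4
(2) = gcd(t*(t - 2)*(t + 1), (t - 2)*(t - 1)*(t + 2)) = t - 2
(3) = g^2 - 2*g - 48
(4) = m^2 + 5*m + 6
(5) = 1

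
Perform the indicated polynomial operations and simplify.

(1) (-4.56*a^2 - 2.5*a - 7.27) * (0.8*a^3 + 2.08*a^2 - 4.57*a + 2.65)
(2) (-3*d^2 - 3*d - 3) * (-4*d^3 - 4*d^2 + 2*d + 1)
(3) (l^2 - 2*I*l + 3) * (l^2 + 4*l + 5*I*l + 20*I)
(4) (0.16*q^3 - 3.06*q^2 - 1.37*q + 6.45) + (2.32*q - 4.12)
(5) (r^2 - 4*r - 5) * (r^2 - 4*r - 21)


(1) = -3.648*a^5 - 11.4848*a^4 + 9.8232*a^3 - 15.7806*a^2 + 26.5989*a - 19.2655
(2) = 12*d^5 + 24*d^4 + 18*d^3 + 3*d^2 - 9*d - 3
(3) = l^4 + 4*l^3 + 3*I*l^3 + 13*l^2 + 12*I*l^2 + 52*l + 15*I*l + 60*I
(4) = 0.16*q^3 - 3.06*q^2 + 0.95*q + 2.33
(5) = r^4 - 8*r^3 - 10*r^2 + 104*r + 105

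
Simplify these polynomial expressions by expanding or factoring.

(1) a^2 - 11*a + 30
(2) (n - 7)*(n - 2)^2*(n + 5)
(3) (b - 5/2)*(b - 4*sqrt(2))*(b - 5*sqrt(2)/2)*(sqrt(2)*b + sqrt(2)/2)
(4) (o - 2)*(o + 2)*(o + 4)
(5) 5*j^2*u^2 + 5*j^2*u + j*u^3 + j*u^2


(1) = (a - 6)*(a - 5)
(2) = n^4 - 6*n^3 - 23*n^2 + 132*n - 140
(3) = sqrt(2)*b^4 - 13*b^3 - 2*sqrt(2)*b^3 + 26*b^2 + 75*sqrt(2)*b^2/4 - 40*sqrt(2)*b + 65*b/4 - 25*sqrt(2)
(4) = o^3 + 4*o^2 - 4*o - 16
(5) = u*(5*j + u)*(j*u + j)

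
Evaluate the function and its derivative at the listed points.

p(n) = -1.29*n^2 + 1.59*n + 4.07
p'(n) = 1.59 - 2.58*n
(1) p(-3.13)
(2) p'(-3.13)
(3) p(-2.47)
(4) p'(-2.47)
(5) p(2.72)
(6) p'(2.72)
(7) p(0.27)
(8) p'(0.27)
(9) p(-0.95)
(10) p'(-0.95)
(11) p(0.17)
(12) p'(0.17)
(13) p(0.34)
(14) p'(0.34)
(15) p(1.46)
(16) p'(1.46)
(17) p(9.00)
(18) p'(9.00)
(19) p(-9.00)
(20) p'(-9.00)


(1) = -13.54
(2) = 9.67
(3) = -7.73
(4) = 7.96
(5) = -1.15
(6) = -5.43
(7) = 4.41
(8) = 0.89
(9) = 1.40
(10) = 4.04
(11) = 4.30
(12) = 1.15
(13) = 4.46
(14) = 0.71
(15) = 3.64
(16) = -2.18
(17) = -86.11
(18) = -21.63
(19) = -114.73
(20) = 24.81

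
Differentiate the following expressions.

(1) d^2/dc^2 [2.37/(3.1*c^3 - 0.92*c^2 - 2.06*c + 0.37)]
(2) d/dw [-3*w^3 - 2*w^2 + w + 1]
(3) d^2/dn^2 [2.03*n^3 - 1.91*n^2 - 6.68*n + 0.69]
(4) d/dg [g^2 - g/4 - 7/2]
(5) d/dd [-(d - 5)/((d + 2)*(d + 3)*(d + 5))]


(1) = ((4.3608 - 44.082*c)*(3.1*c^3 - 0.92*c^2 - 2.06*c + 0.37) + 2.37*(-18.6*c^2 + 3.68*c + 4.12)*(-9.3*c^2 + 1.84*c + 2.06))/(3.1*c^3 - 0.92*c^2 - 2.06*c + 0.37)^3
(2) = -9*w^2 - 4*w + 1
(3) = 12.18*n - 3.82
(4) = 2*g - 1/4
(5) = (2*d^3 - 5*d^2 - 100*d - 185)/(d^6 + 20*d^5 + 162*d^4 + 680*d^3 + 1561*d^2 + 1860*d + 900)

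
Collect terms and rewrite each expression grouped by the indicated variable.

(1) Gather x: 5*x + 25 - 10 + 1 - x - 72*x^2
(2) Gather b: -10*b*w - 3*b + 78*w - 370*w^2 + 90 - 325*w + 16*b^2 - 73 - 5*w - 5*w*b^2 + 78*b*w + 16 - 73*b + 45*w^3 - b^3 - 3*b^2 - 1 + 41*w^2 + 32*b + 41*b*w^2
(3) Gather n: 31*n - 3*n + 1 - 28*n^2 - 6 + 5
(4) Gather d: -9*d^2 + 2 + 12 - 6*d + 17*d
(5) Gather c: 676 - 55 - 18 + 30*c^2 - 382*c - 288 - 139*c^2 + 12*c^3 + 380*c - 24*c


(1) = -72*x^2 + 4*x + 16
(2) = -b^3 + b^2*(13 - 5*w) + b*(41*w^2 + 68*w - 44) + 45*w^3 - 329*w^2 - 252*w + 32
(3) = -28*n^2 + 28*n
(4) = -9*d^2 + 11*d + 14
(5) = 12*c^3 - 109*c^2 - 26*c + 315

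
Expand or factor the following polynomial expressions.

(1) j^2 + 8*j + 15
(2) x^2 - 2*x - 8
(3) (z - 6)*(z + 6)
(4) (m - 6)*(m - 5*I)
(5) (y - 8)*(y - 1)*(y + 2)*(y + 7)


(1) = (j + 3)*(j + 5)
(2) = (x - 4)*(x + 2)
(3) = z^2 - 36
(4) = m^2 - 6*m - 5*I*m + 30*I
(5) = y^4 - 59*y^2 - 54*y + 112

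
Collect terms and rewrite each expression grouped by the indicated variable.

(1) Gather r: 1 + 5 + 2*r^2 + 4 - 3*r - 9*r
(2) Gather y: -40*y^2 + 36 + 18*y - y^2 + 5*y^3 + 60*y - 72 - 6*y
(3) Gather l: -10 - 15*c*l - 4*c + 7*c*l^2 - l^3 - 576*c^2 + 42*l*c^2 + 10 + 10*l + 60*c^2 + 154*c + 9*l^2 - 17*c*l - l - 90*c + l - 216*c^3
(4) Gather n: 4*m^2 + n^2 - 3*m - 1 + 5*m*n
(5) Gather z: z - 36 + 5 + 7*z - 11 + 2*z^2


(1) = 2*r^2 - 12*r + 10
(2) = 5*y^3 - 41*y^2 + 72*y - 36
(3) = -216*c^3 - 516*c^2 + 60*c - l^3 + l^2*(7*c + 9) + l*(42*c^2 - 32*c + 10)
(4) = 4*m^2 + 5*m*n - 3*m + n^2 - 1
(5) = 2*z^2 + 8*z - 42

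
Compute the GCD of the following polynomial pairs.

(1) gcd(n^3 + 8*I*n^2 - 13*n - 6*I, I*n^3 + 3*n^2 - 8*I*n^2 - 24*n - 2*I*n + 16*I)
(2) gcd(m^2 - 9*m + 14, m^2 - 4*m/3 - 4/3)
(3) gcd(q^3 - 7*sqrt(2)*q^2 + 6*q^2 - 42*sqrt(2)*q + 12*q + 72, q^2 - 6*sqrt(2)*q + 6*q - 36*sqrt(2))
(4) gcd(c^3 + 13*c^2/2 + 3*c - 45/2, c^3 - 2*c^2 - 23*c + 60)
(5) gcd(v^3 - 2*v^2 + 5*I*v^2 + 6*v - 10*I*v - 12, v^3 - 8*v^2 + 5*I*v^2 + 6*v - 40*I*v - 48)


(1) = gcd((n + I)^2*(n + 6*I), (n - 8)*(n - 2*I)*(I*n + 1)) = 1
(2) = gcd((m - 7)*(m - 2), (m - 2)*(m + 2/3)) = m - 2
(3) = q^2 + q*(6 - 6*sqrt(2)) - 36*sqrt(2)
(4) = gcd((c - 3/2)*(c + 3)*(c + 5), (c - 4)*(c - 3)*(c + 5)) = c + 5
(5) = gcd((v - 2)*(v - I)*(v + 6*I), (v - 8)*(v - I)*(v + 6*I)) = v^2 + 5*I*v + 6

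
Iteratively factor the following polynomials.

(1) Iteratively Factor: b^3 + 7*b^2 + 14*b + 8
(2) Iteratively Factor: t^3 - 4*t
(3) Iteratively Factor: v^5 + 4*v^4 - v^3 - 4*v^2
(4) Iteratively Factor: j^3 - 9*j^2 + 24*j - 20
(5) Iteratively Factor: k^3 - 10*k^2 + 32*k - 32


(1) = (b + 4)*(b^2 + 3*b + 2) = (b + 2)*(b + 4)*(b + 1)
(2) = (t - 2)*(t^2 + 2*t) = (t - 2)*(t + 2)*(t)
(3) = (v + 4)*(v^4 - v^2) = (v - 1)*(v + 4)*(v^3 + v^2) = (v - 1)*(v + 1)*(v + 4)*(v^2) = v*(v - 1)*(v + 1)*(v + 4)*(v)
(4) = (j - 2)*(j^2 - 7*j + 10) = (j - 2)^2*(j - 5)
(5) = (k - 4)*(k^2 - 6*k + 8) = (k - 4)^2*(k - 2)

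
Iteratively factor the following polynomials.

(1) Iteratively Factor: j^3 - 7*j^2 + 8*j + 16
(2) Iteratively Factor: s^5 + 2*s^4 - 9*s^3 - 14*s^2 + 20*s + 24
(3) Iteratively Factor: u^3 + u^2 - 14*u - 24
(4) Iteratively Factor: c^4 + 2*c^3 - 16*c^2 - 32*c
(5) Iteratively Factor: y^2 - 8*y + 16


(1) = (j - 4)*(j^2 - 3*j - 4) = (j - 4)^2*(j + 1)
(2) = (s + 2)*(s^4 - 9*s^2 + 4*s + 12) = (s - 2)*(s + 2)*(s^3 + 2*s^2 - 5*s - 6) = (s - 2)^2*(s + 2)*(s^2 + 4*s + 3) = (s - 2)^2*(s + 1)*(s + 2)*(s + 3)
(3) = (u - 4)*(u^2 + 5*u + 6) = (u - 4)*(u + 2)*(u + 3)
(4) = (c)*(c^3 + 2*c^2 - 16*c - 32) = c*(c + 4)*(c^2 - 2*c - 8) = c*(c + 2)*(c + 4)*(c - 4)
(5) = (y - 4)*(y - 4)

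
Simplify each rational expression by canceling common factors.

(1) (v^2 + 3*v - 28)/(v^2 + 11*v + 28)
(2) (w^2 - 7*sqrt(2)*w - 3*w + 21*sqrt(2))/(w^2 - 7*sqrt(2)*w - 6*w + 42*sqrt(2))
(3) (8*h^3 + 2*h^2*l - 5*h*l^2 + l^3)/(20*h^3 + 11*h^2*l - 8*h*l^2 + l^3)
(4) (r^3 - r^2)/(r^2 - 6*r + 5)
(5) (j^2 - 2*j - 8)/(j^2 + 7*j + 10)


(1) = (v - 4)/(v + 4)
(2) = (w - 3)/(w - 6)
(3) = (2*h - l)/(5*h - l)
(4) = r^2/(r - 5)
(5) = (j - 4)/(j + 5)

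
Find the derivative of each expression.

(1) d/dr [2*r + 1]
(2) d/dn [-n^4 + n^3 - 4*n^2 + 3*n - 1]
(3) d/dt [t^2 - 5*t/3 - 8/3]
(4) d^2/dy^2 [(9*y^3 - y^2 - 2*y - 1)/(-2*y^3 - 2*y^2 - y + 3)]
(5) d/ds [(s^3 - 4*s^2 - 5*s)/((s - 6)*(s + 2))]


(1) = 2
(2) = -4*n^3 + 3*n^2 - 8*n + 3
(3) = 2*t - 5/3
(4) = 2*(40*y^6 + 78*y^5 - 282*y^4 + 13*y^3 + 189*y^2 - 183*y + 22)/(8*y^9 + 24*y^8 + 36*y^7 - 4*y^6 - 54*y^5 - 66*y^4 + 19*y^3 + 45*y^2 + 27*y - 27)
(5) = (s^4 - 8*s^3 - 15*s^2 + 96*s + 60)/(s^4 - 8*s^3 - 8*s^2 + 96*s + 144)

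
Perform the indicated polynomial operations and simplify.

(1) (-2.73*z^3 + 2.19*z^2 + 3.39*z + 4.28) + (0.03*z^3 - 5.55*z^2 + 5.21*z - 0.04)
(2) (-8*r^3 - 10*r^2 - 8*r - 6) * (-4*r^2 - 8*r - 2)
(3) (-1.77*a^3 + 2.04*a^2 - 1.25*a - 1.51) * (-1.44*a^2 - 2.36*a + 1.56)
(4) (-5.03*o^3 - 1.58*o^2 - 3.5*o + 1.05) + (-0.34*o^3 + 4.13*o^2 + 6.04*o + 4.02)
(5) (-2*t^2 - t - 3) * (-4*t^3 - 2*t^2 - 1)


(1) = -2.7*z^3 - 3.36*z^2 + 8.6*z + 4.24
(2) = 32*r^5 + 104*r^4 + 128*r^3 + 108*r^2 + 64*r + 12
(3) = 2.5488*a^5 + 1.2396*a^4 - 5.7756*a^3 + 8.3068*a^2 + 1.6136*a - 2.3556
(4) = -5.37*o^3 + 2.55*o^2 + 2.54*o + 5.07
(5) = 8*t^5 + 8*t^4 + 14*t^3 + 8*t^2 + t + 3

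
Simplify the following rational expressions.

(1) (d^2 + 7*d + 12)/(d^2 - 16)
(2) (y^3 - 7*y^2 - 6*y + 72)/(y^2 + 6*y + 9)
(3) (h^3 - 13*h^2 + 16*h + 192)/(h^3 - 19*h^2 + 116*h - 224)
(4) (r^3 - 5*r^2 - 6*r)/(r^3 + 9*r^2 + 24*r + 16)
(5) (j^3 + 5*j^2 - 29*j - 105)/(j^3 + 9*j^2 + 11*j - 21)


(1) = (d + 3)/(d - 4)
(2) = (y^2 - 10*y + 24)/(y + 3)
(3) = (h^2 - 5*h - 24)/(h^2 - 11*h + 28)
(4) = (r^2 - 6*r)/(r^2 + 8*r + 16)
(5) = (j - 5)/(j - 1)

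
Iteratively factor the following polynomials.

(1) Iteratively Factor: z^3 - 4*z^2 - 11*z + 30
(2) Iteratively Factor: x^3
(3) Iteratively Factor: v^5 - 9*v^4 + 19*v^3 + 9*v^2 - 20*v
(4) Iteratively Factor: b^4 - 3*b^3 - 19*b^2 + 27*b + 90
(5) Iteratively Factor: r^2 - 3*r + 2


(1) = (z - 5)*(z^2 + z - 6) = (z - 5)*(z + 3)*(z - 2)
(2) = (x)*(x^2) = x^2*(x)
(3) = (v - 5)*(v^4 - 4*v^3 - v^2 + 4*v) = (v - 5)*(v - 4)*(v^3 - v) = v*(v - 5)*(v - 4)*(v^2 - 1) = v*(v - 5)*(v - 4)*(v - 1)*(v + 1)
(4) = (b - 5)*(b^3 + 2*b^2 - 9*b - 18) = (b - 5)*(b - 3)*(b^2 + 5*b + 6) = (b - 5)*(b - 3)*(b + 3)*(b + 2)
(5) = (r - 1)*(r - 2)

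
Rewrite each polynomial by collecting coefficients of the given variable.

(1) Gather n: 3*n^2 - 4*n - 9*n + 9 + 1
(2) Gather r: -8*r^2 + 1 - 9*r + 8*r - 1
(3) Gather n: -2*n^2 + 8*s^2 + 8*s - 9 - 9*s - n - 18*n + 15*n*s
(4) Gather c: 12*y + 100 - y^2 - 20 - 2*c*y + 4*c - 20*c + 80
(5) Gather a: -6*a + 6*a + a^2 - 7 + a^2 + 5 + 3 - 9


(1) = 3*n^2 - 13*n + 10
(2) = -8*r^2 - r
(3) = -2*n^2 + n*(15*s - 19) + 8*s^2 - s - 9
(4) = c*(-2*y - 16) - y^2 + 12*y + 160
(5) = 2*a^2 - 8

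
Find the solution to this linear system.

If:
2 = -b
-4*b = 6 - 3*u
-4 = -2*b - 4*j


Then:
b = -2
j = 2
u = -2/3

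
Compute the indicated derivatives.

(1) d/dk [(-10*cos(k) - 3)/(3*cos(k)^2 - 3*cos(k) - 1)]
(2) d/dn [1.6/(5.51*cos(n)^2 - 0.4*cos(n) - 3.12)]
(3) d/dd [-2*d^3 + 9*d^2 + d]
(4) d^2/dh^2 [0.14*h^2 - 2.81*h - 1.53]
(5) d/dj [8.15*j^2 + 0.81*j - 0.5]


(1) = (30*sin(k)^2 - 18*cos(k) - 31)*sin(k)/(3*sin(k)^2 + 3*cos(k) - 2)^2
(2) = (17.632*cos(n) - 0.64)*sin(n)/(-5.51*cos(n)^2 + 0.4*cos(n) + 3.12)^2
(3) = -6*d^2 + 18*d + 1
(4) = 0.280000000000000
(5) = 16.3*j + 0.81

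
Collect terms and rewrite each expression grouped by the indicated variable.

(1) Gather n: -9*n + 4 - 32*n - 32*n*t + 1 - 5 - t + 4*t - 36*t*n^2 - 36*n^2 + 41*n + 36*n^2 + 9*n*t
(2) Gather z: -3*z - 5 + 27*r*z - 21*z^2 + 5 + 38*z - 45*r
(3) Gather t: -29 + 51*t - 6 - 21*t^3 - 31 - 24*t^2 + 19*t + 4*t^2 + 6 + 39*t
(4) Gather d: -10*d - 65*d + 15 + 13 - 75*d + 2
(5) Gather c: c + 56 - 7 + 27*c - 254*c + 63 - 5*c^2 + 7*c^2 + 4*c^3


(1) = -36*n^2*t - 23*n*t + 3*t
(2) = -45*r - 21*z^2 + z*(27*r + 35)
(3) = -21*t^3 - 20*t^2 + 109*t - 60
(4) = 30 - 150*d
(5) = 4*c^3 + 2*c^2 - 226*c + 112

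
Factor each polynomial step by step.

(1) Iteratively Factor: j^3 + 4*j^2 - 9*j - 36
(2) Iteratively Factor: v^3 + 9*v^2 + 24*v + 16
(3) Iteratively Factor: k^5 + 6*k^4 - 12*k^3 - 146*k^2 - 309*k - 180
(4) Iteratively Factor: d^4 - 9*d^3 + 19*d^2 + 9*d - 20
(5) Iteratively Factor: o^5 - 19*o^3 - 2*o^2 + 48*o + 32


(1) = (j - 3)*(j^2 + 7*j + 12) = (j - 3)*(j + 4)*(j + 3)
(2) = (v + 4)*(v^2 + 5*v + 4) = (v + 4)^2*(v + 1)
(3) = (k - 5)*(k^4 + 11*k^3 + 43*k^2 + 69*k + 36) = (k - 5)*(k + 3)*(k^3 + 8*k^2 + 19*k + 12) = (k - 5)*(k + 1)*(k + 3)*(k^2 + 7*k + 12) = (k - 5)*(k + 1)*(k + 3)*(k + 4)*(k + 3)
(4) = (d - 4)*(d^3 - 5*d^2 - d + 5) = (d - 4)*(d - 1)*(d^2 - 4*d - 5) = (d - 4)*(d - 1)*(d + 1)*(d - 5)
(5) = (o + 1)*(o^4 - o^3 - 18*o^2 + 16*o + 32) = (o - 2)*(o + 1)*(o^3 + o^2 - 16*o - 16) = (o - 2)*(o + 1)*(o + 4)*(o^2 - 3*o - 4) = (o - 4)*(o - 2)*(o + 1)*(o + 4)*(o + 1)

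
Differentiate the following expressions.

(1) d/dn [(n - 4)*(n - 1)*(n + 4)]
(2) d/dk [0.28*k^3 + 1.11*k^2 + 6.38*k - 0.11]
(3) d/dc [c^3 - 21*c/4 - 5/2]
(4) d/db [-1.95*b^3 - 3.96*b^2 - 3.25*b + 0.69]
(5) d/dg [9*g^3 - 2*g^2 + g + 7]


(1) = 3*n^2 - 2*n - 16
(2) = 0.84*k^2 + 2.22*k + 6.38
(3) = 3*c^2 - 21/4
(4) = -5.85*b^2 - 7.92*b - 3.25
(5) = 27*g^2 - 4*g + 1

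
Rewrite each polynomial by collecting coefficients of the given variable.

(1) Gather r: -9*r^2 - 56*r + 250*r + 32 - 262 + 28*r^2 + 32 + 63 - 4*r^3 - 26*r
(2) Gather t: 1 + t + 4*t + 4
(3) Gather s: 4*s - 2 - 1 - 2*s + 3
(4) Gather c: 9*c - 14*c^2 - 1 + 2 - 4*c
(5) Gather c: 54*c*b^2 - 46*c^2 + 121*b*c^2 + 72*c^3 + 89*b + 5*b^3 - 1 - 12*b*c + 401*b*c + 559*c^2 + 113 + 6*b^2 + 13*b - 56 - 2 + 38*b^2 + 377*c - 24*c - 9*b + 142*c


(1) = -4*r^3 + 19*r^2 + 168*r - 135
(2) = 5*t + 5
(3) = 2*s
(4) = -14*c^2 + 5*c + 1
(5) = 5*b^3 + 44*b^2 + 93*b + 72*c^3 + c^2*(121*b + 513) + c*(54*b^2 + 389*b + 495) + 54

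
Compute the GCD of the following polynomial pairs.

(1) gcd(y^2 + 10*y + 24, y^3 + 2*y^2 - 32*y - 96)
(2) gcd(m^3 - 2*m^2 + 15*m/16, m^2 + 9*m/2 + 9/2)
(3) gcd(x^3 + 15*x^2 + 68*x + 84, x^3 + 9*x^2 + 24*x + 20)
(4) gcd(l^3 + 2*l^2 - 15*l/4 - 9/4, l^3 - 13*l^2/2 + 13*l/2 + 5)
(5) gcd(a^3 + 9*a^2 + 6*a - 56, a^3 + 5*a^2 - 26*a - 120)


(1) = gcd((y + 4)*(y + 6), (y - 6)*(y + 4)^2) = y + 4
(2) = 1
(3) = x + 2
(4) = l + 1/2
(5) = gcd((a - 2)*(a + 4)*(a + 7), (a - 5)*(a + 4)*(a + 6)) = a + 4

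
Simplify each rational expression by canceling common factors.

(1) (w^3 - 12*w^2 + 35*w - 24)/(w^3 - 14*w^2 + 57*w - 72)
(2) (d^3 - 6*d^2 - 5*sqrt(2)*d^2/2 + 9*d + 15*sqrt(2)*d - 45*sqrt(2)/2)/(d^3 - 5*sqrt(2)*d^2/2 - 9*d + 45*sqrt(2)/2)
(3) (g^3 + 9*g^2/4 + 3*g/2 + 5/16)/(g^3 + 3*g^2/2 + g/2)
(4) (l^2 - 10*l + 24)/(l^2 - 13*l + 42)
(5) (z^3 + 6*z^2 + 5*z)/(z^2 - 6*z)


(1) = (w - 1)/(w - 3)
(2) = (4*d - 12)/(4*d + 12)
(3) = (8*g^2 + 14*g + 5)/(8*g^2 + 8*g)
(4) = (l - 4)/(l - 7)
(5) = (z^2 + 6*z + 5)/(z - 6)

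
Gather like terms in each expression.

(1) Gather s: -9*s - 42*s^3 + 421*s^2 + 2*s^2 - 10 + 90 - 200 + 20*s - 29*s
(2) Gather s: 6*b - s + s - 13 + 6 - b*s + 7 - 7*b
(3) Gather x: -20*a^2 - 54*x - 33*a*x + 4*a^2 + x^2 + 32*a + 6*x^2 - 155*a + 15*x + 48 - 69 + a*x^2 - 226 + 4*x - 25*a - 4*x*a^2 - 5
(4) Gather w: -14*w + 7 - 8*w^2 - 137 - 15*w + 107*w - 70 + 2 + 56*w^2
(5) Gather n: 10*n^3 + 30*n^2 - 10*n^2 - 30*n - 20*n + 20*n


(1) = -42*s^3 + 423*s^2 - 18*s - 120
(2) = -b*s - b
(3) = -16*a^2 - 148*a + x^2*(a + 7) + x*(-4*a^2 - 33*a - 35) - 252
(4) = 48*w^2 + 78*w - 198
(5) = 10*n^3 + 20*n^2 - 30*n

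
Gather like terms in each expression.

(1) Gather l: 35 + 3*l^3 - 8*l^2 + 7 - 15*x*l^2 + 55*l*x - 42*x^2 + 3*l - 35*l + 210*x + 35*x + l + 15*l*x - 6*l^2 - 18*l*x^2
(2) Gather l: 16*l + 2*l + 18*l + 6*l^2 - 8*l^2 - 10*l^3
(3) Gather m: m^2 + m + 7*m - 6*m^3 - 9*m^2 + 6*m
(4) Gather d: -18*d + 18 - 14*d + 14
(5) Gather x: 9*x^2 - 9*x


(1) = 3*l^3 + l^2*(-15*x - 14) + l*(-18*x^2 + 70*x - 31) - 42*x^2 + 245*x + 42
(2) = -10*l^3 - 2*l^2 + 36*l
(3) = -6*m^3 - 8*m^2 + 14*m
(4) = 32 - 32*d
(5) = 9*x^2 - 9*x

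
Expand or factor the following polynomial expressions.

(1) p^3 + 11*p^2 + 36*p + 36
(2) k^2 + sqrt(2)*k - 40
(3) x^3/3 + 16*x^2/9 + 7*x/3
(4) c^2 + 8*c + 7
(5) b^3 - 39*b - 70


(1) = (p + 2)*(p + 3)*(p + 6)
(2) = (k - 4*sqrt(2))*(k + 5*sqrt(2))
(3) = x*(x/3 + 1)*(x + 7/3)
(4) = (c + 1)*(c + 7)
(5) = (b - 7)*(b + 2)*(b + 5)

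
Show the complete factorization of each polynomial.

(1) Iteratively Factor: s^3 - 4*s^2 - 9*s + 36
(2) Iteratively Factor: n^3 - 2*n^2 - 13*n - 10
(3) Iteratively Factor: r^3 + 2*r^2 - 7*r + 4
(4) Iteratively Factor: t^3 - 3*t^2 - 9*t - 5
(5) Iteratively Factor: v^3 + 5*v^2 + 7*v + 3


(1) = (s - 3)*(s^2 - s - 12) = (s - 4)*(s - 3)*(s + 3)
(2) = (n + 1)*(n^2 - 3*n - 10) = (n + 1)*(n + 2)*(n - 5)
(3) = (r - 1)*(r^2 + 3*r - 4) = (r - 1)*(r + 4)*(r - 1)
(4) = (t + 1)*(t^2 - 4*t - 5) = (t - 5)*(t + 1)*(t + 1)
(5) = (v + 3)*(v^2 + 2*v + 1) = (v + 1)*(v + 3)*(v + 1)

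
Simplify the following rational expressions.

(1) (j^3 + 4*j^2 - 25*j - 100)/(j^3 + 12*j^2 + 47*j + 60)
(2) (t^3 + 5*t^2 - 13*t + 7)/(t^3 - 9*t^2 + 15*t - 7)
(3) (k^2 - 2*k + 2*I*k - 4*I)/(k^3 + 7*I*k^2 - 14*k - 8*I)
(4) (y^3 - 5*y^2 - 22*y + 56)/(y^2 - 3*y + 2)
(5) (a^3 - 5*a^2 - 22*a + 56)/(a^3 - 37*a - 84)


(1) = (j - 5)/(j + 3)
(2) = (t + 7)/(t - 7)
(3) = (k - 2)/(k^2 + 5*I*k - 4)
(4) = (y^2 - 3*y - 28)/(y - 1)
(5) = (a - 2)/(a + 3)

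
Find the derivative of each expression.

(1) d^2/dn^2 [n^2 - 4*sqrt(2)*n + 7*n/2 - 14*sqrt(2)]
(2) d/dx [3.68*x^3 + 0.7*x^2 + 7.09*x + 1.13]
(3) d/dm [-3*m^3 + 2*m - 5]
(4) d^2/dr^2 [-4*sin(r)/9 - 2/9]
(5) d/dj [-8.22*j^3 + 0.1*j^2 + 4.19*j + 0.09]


(1) = 2
(2) = 11.04*x^2 + 1.4*x + 7.09
(3) = 2 - 9*m^2
(4) = 4*sin(r)/9
(5) = -24.66*j^2 + 0.2*j + 4.19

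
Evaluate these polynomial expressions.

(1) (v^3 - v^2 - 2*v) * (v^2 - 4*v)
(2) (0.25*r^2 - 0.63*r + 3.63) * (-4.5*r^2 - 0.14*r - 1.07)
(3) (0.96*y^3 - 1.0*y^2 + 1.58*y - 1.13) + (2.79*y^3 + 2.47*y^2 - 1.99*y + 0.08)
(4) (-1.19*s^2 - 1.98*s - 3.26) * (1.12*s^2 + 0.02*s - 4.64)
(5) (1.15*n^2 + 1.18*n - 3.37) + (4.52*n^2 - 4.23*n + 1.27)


(1) = v^5 - 5*v^4 + 2*v^3 + 8*v^2
(2) = -1.125*r^4 + 2.8*r^3 - 16.5143*r^2 + 0.1659*r - 3.8841
(3) = 3.75*y^3 + 1.47*y^2 - 0.41*y - 1.05
(4) = -1.3328*s^4 - 2.2414*s^3 + 1.8308*s^2 + 9.122*s + 15.1264
(5) = 5.67*n^2 - 3.05*n - 2.1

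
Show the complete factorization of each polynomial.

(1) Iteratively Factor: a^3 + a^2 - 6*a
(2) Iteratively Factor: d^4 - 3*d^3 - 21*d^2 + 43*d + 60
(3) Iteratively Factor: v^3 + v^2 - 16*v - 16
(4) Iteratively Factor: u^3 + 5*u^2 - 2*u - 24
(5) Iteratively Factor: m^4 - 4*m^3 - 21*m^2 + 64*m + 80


(1) = (a + 3)*(a^2 - 2*a) = a*(a + 3)*(a - 2)
(2) = (d - 5)*(d^3 + 2*d^2 - 11*d - 12) = (d - 5)*(d + 1)*(d^2 + d - 12) = (d - 5)*(d - 3)*(d + 1)*(d + 4)
(3) = (v - 4)*(v^2 + 5*v + 4) = (v - 4)*(v + 4)*(v + 1)
(4) = (u - 2)*(u^2 + 7*u + 12) = (u - 2)*(u + 4)*(u + 3)
(5) = (m - 4)*(m^3 - 21*m - 20) = (m - 4)*(m + 1)*(m^2 - m - 20) = (m - 5)*(m - 4)*(m + 1)*(m + 4)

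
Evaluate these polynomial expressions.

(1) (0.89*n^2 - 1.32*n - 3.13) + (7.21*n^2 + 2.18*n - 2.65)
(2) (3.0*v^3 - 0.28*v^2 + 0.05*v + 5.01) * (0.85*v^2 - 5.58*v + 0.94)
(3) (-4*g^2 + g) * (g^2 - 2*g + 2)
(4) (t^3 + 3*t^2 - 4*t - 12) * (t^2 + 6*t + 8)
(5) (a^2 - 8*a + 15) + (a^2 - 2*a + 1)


(1) = 8.1*n^2 + 0.86*n - 5.78
(2) = 2.55*v^5 - 16.978*v^4 + 4.4249*v^3 + 3.7163*v^2 - 27.9088*v + 4.7094
(3) = -4*g^4 + 9*g^3 - 10*g^2 + 2*g
(4) = t^5 + 9*t^4 + 22*t^3 - 12*t^2 - 104*t - 96
(5) = 2*a^2 - 10*a + 16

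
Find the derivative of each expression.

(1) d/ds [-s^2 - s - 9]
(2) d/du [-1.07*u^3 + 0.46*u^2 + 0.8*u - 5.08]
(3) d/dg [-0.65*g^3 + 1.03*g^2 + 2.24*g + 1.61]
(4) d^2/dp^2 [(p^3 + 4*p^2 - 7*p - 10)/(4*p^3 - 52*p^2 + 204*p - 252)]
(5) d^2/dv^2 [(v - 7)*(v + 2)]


(1) = -2*s - 1
(2) = -3.21*u^2 + 0.92*u + 0.8
(3) = -1.95*g^2 + 2.06*g + 2.24
(4) = (17*p^4 - 72*p^3 - 606*p^2 + 3424*p - 2715)/(2*(p^7 - 33*p^6 + 453*p^5 - 3349*p^4 + 14403*p^3 - 36099*p^2 + 48951*p - 27783))
(5) = 2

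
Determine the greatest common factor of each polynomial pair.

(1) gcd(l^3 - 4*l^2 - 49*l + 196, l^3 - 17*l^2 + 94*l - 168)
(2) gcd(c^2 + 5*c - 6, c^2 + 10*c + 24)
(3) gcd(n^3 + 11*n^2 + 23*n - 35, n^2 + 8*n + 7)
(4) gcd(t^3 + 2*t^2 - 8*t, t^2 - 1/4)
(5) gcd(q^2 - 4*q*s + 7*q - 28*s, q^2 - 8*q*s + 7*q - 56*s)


(1) = l^2 - 11*l + 28
(2) = gcd((c - 1)*(c + 6), (c + 4)*(c + 6)) = c + 6
(3) = gcd((n - 1)*(n + 5)*(n + 7), (n + 1)*(n + 7)) = n + 7
(4) = 1
(5) = q + 7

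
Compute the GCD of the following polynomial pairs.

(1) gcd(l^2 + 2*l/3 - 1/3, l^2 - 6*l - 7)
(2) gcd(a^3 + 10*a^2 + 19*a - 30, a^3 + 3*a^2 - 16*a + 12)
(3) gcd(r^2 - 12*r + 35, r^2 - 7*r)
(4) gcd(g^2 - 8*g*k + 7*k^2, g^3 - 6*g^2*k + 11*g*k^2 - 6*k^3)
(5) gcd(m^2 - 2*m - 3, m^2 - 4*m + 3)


(1) = gcd((l - 1/3)*(l + 1), (l - 7)*(l + 1)) = l + 1
(2) = gcd((a - 1)*(a + 5)*(a + 6), (a - 2)*(a - 1)*(a + 6)) = a^2 + 5*a - 6
(3) = gcd((r - 7)*(r - 5), r*(r - 7)) = r - 7
(4) = gcd((g - 7*k)*(g - k), (g - 3*k)*(g - 2*k)*(g - k)) = g - k
(5) = m - 3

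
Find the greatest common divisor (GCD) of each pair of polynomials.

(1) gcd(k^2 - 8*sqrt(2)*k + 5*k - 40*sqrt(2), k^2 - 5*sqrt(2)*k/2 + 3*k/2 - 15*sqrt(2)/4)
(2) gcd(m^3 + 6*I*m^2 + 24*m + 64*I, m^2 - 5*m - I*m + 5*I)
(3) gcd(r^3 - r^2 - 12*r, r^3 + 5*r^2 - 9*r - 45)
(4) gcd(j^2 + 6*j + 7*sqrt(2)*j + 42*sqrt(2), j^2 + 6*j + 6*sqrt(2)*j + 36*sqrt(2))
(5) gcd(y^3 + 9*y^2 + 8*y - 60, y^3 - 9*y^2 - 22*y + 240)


(1) = 1
(2) = 1
(3) = r + 3
(4) = gcd((j + 6)*(j + 7*sqrt(2)), (j + 6)*(j + 6*sqrt(2))) = j + 6
(5) = gcd((y - 2)*(y + 5)*(y + 6), (y - 8)*(y - 6)*(y + 5)) = y + 5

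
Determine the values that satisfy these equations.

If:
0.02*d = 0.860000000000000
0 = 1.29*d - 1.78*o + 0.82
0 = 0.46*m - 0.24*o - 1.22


Then:
d = 43.00
m = 19.15
o = 31.62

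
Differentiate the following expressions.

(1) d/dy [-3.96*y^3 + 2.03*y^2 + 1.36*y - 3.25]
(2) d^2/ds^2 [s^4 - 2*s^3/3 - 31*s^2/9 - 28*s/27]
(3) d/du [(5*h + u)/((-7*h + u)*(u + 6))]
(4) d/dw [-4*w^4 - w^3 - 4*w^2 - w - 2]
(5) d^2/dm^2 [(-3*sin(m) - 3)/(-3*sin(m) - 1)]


(1) = -11.88*y^2 + 4.06*y + 1.36
(2) = 12*s^2 - 4*s - 62/9
(3) = ((5*h + u)*(7*h - u) - (5*h + u)*(u + 6) - (7*h - u)*(u + 6))/((7*h - u)^2*(u + 6)^2)
(4) = -16*w^3 - 3*w^2 - 8*w - 1
(5) = 6*(-3*sin(m)^2 + sin(m) + 6)/(3*sin(m) + 1)^3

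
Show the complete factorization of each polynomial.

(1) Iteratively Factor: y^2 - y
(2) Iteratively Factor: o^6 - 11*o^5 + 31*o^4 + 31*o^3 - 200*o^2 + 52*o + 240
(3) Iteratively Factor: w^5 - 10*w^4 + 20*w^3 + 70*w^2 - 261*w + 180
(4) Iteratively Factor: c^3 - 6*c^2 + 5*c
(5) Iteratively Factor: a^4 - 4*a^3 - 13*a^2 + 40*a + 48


(1) = (y - 1)*(y)
(2) = (o + 1)*(o^5 - 12*o^4 + 43*o^3 - 12*o^2 - 188*o + 240) = (o + 1)*(o + 2)*(o^4 - 14*o^3 + 71*o^2 - 154*o + 120) = (o - 2)*(o + 1)*(o + 2)*(o^3 - 12*o^2 + 47*o - 60) = (o - 4)*(o - 2)*(o + 1)*(o + 2)*(o^2 - 8*o + 15) = (o - 5)*(o - 4)*(o - 2)*(o + 1)*(o + 2)*(o - 3)
(3) = (w - 1)*(w^4 - 9*w^3 + 11*w^2 + 81*w - 180) = (w - 5)*(w - 1)*(w^3 - 4*w^2 - 9*w + 36) = (w - 5)*(w - 1)*(w + 3)*(w^2 - 7*w + 12) = (w - 5)*(w - 3)*(w - 1)*(w + 3)*(w - 4)
(4) = (c - 5)*(c^2 - c) = (c - 5)*(c - 1)*(c)
(5) = (a + 1)*(a^3 - 5*a^2 - 8*a + 48) = (a - 4)*(a + 1)*(a^2 - a - 12) = (a - 4)^2*(a + 1)*(a + 3)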